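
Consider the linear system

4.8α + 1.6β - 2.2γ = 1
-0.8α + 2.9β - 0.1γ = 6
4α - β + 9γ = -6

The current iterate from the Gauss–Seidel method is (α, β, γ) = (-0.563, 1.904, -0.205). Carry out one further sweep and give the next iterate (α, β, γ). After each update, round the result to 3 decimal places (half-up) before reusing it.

One sweep:
  α = (1 - (1.6)·1.904 - (-2.2)·-0.205) / (4.8) = -0.520
  β = (6 - (-0.8)·-0.520 - (-0.1)·-0.205) / (2.9) = 1.918
  γ = (-6 - (4)·-0.520 - (-1)·1.918) / (9) = -0.222

(-0.520, 1.918, -0.222)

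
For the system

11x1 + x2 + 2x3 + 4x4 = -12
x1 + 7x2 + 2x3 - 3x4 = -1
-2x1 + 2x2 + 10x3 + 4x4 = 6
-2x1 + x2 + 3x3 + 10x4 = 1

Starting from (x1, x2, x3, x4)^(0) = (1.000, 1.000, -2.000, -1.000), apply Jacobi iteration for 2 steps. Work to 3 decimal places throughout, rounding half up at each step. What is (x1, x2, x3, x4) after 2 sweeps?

(-1.551, -0.021, 0.218, -0.277)

Iteration 1:
  x1 = (-12 - (1)·1.000 - (2)·-2.000 - (4)·-1.000) / (11) = -0.455
  x2 = (-1 - (1)·1.000 - (2)·-2.000 - (-3)·-1.000) / (7) = -0.143
  x3 = (6 - (-2)·1.000 - (2)·1.000 - (4)·-1.000) / (10) = 1.000
  x4 = (1 - (-2)·1.000 - (1)·1.000 - (3)·-2.000) / (10) = 0.800
Iteration 2:
  x1 = (-12 - (1)·-0.143 - (2)·1.000 - (4)·0.800) / (11) = -1.551
  x2 = (-1 - (1)·-0.455 - (2)·1.000 - (-3)·0.800) / (7) = -0.021
  x3 = (6 - (-2)·-0.455 - (2)·-0.143 - (4)·0.800) / (10) = 0.218
  x4 = (1 - (-2)·-0.455 - (1)·-0.143 - (3)·1.000) / (10) = -0.277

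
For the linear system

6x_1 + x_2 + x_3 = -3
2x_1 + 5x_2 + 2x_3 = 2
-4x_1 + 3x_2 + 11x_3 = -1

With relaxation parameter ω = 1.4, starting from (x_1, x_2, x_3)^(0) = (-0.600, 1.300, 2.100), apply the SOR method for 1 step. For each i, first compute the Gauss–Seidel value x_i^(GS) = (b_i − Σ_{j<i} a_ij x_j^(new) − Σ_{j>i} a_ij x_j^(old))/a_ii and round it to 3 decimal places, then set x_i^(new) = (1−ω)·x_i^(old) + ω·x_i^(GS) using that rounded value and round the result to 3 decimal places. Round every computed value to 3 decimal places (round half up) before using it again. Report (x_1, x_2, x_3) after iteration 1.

(-1.254, -0.433, -1.441)

Iteration 1:
  x_1: GS value = (-3 - (1)·1.300 - (1)·2.100) / (6) = -1.067;  x_1 ← (1−ω)·-0.600 + ω·-1.067 = -1.254
  x_2: GS value = (2 - (2)·-1.254 - (2)·2.100) / (5) = 0.062;  x_2 ← (1−ω)·1.300 + ω·0.062 = -0.433
  x_3: GS value = (-1 - (-4)·-1.254 - (3)·-0.433) / (11) = -0.429;  x_3 ← (1−ω)·2.100 + ω·-0.429 = -1.441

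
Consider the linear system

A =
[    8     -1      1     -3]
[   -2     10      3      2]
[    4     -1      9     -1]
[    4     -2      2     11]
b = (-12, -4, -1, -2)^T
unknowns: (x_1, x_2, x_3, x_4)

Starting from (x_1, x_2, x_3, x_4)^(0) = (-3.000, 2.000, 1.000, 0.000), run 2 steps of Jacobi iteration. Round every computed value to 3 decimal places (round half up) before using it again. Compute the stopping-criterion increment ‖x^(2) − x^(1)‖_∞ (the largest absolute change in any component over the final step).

Iteration 1:
  x_1 = (-12 - (-1)·2.000 - (1)·1.000 - (-3)·0.000) / (8) = -1.375
  x_2 = (-4 - (-2)·-3.000 - (3)·1.000 - (2)·0.000) / (10) = -1.300
  x_3 = (-1 - (4)·-3.000 - (-1)·2.000 - (-1)·0.000) / (9) = 1.444
  x_4 = (-2 - (4)·-3.000 - (-2)·2.000 - (2)·1.000) / (11) = 1.091
Iteration 2:
  x_1 = (-12 - (-1)·-1.300 - (1)·1.444 - (-3)·1.091) / (8) = -1.434
  x_2 = (-4 - (-2)·-1.375 - (3)·1.444 - (2)·1.091) / (10) = -1.326
  x_3 = (-1 - (4)·-1.375 - (-1)·-1.300 - (-1)·1.091) / (9) = 0.477
  x_4 = (-2 - (4)·-1.375 - (-2)·-1.300 - (2)·1.444) / (11) = -0.181
Change: (-0.059, -0.026, -0.967, -1.272) → max |·| = 1.272

1.272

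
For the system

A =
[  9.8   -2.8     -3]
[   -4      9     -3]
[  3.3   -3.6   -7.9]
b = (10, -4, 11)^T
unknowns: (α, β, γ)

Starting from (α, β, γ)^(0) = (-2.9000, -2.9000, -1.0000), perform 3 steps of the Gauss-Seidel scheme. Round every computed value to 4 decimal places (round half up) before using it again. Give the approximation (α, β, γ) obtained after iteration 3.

(0.5658, -0.5029, -0.9269)

Iteration 1:
  α = (10 - (-2.8)·-2.9000 - (-3)·-1.0000) / (9.8) = -0.1143
  β = (-4 - (-4)·-0.1143 - (-3)·-1.0000) / (9) = -0.8286
  γ = (11 - (3.3)·-0.1143 - (-3.6)·-0.8286) / (-7.9) = -1.0626
Iteration 2:
  α = (10 - (-2.8)·-0.8286 - (-3)·-1.0626) / (9.8) = 0.4584
  β = (-4 - (-4)·0.4584 - (-3)·-1.0626) / (9) = -0.5949
  γ = (11 - (3.3)·0.4584 - (-3.6)·-0.5949) / (-7.9) = -0.9298
Iteration 3:
  α = (10 - (-2.8)·-0.5949 - (-3)·-0.9298) / (9.8) = 0.5658
  β = (-4 - (-4)·0.5658 - (-3)·-0.9298) / (9) = -0.5029
  γ = (11 - (3.3)·0.5658 - (-3.6)·-0.5029) / (-7.9) = -0.9269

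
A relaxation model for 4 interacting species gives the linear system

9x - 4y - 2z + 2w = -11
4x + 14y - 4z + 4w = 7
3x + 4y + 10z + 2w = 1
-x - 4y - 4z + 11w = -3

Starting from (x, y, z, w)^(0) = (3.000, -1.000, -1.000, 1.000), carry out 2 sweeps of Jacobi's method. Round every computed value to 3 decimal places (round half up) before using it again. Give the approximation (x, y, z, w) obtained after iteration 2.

(-1.607, 1.139, 1.250, -1.021)

Iteration 1:
  x = (-11 - (-4)·-1.000 - (-2)·-1.000 - (2)·1.000) / (9) = -2.111
  y = (7 - (4)·3.000 - (-4)·-1.000 - (4)·1.000) / (14) = -0.929
  z = (1 - (3)·3.000 - (4)·-1.000 - (2)·1.000) / (10) = -0.600
  w = (-3 - (-1)·3.000 - (-4)·-1.000 - (-4)·-1.000) / (11) = -0.727
Iteration 2:
  x = (-11 - (-4)·-0.929 - (-2)·-0.600 - (2)·-0.727) / (9) = -1.607
  y = (7 - (4)·-2.111 - (-4)·-0.600 - (4)·-0.727) / (14) = 1.139
  z = (1 - (3)·-2.111 - (4)·-0.929 - (2)·-0.727) / (10) = 1.250
  w = (-3 - (-1)·-2.111 - (-4)·-0.929 - (-4)·-0.600) / (11) = -1.021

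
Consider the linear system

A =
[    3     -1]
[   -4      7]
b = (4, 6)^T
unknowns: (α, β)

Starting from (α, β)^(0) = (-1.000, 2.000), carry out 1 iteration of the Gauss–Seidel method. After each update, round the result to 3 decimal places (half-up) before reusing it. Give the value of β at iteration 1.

Iteration 1:
  α = (4 - (-1)·2.000) / (3) = 2.000
  β = (6 - (-4)·2.000) / (7) = 2.000

2.000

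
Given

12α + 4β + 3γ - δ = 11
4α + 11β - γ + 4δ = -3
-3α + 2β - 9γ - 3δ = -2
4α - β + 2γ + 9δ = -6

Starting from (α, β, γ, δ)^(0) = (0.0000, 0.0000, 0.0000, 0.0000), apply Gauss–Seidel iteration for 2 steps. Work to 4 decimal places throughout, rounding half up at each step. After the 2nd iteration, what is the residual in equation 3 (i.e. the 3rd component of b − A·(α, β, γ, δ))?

Iteration 1:
  α = (11 - (4)·0.0000 - (3)·0.0000 - (-1)·0.0000) / (12) = 0.9167
  β = (-3 - (4)·0.9167 - (-1)·0.0000 - (4)·0.0000) / (11) = -0.6061
  γ = (-2 - (-3)·0.9167 - (2)·-0.6061 - (-3)·0.0000) / (-9) = -0.2180
  δ = (-6 - (4)·0.9167 - (-1)·-0.6061 - (2)·-0.2180) / (9) = -1.0930
Iteration 2:
  α = (11 - (4)·-0.6061 - (3)·-0.2180 - (-1)·-1.0930) / (12) = 1.0821
  β = (-3 - (4)·1.0821 - (-1)·-0.2180 - (4)·-1.0930) / (11) = -0.2886
  γ = (-2 - (-3)·1.0821 - (2)·-0.2886 - (-3)·-1.0930) / (-9) = 0.1617
  δ = (-6 - (4)·1.0821 - (-1)·-0.2886 - (2)·0.1617) / (9) = -1.2156
Residual b − A·x = (-2.5315, 0.8703, -0.3680, 0.0000)

-0.3680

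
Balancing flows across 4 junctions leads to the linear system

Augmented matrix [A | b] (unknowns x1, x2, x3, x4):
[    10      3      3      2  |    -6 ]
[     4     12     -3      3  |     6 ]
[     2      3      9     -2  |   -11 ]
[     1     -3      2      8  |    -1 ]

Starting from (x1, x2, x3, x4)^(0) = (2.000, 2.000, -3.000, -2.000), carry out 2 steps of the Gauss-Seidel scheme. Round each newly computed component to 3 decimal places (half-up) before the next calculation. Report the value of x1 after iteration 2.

Iteration 1:
  x1 = (-6 - (3)·2.000 - (3)·-3.000 - (2)·-2.000) / (10) = 0.100
  x2 = (6 - (4)·0.100 - (-3)·-3.000 - (3)·-2.000) / (12) = 0.217
  x3 = (-11 - (2)·0.100 - (3)·0.217 - (-2)·-2.000) / (9) = -1.761
  x4 = (-1 - (1)·0.100 - (-3)·0.217 - (2)·-1.761) / (8) = 0.384
Iteration 2:
  x1 = (-6 - (3)·0.217 - (3)·-1.761 - (2)·0.384) / (10) = -0.214
  x2 = (6 - (4)·-0.214 - (-3)·-1.761 - (3)·0.384) / (12) = 0.035
  x3 = (-11 - (2)·-0.214 - (3)·0.035 - (-2)·0.384) / (9) = -1.101
  x4 = (-1 - (1)·-0.214 - (-3)·0.035 - (2)·-1.101) / (8) = 0.190

-0.214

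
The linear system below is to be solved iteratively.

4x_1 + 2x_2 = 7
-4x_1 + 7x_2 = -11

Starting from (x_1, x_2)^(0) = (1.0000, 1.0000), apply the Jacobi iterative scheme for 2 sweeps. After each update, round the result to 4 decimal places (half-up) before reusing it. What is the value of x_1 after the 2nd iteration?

2.2500

Iteration 1:
  x_1 = (7 - (2)·1.0000) / (4) = 1.2500
  x_2 = (-11 - (-4)·1.0000) / (7) = -1.0000
Iteration 2:
  x_1 = (7 - (2)·-1.0000) / (4) = 2.2500
  x_2 = (-11 - (-4)·1.2500) / (7) = -0.8571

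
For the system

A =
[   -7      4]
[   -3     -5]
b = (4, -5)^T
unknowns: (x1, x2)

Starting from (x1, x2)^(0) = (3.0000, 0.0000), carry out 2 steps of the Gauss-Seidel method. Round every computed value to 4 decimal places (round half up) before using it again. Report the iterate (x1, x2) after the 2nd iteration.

Iteration 1:
  x1 = (4 - (4)·0.0000) / (-7) = -0.5714
  x2 = (-5 - (-3)·-0.5714) / (-5) = 1.3428
Iteration 2:
  x1 = (4 - (4)·1.3428) / (-7) = 0.1959
  x2 = (-5 - (-3)·0.1959) / (-5) = 0.8825

(0.1959, 0.8825)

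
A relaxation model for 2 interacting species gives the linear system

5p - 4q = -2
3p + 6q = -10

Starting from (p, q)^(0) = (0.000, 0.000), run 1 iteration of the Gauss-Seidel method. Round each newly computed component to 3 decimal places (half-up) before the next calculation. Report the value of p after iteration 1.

-0.400

Iteration 1:
  p = (-2 - (-4)·0.000) / (5) = -0.400
  q = (-10 - (3)·-0.400) / (6) = -1.467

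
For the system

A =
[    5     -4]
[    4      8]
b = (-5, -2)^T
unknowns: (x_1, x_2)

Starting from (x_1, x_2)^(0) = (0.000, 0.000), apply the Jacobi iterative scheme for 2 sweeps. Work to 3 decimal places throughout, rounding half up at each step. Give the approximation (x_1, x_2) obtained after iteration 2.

Iteration 1:
  x_1 = (-5 - (-4)·0.000) / (5) = -1.000
  x_2 = (-2 - (4)·0.000) / (8) = -0.250
Iteration 2:
  x_1 = (-5 - (-4)·-0.250) / (5) = -1.200
  x_2 = (-2 - (4)·-1.000) / (8) = 0.250

(-1.200, 0.250)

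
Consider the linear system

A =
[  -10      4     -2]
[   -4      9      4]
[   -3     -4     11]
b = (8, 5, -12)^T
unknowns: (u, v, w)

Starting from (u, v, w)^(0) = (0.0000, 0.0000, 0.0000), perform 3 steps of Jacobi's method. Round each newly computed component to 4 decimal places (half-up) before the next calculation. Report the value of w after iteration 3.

-0.9400

Iteration 1:
  u = (8 - (4)·0.0000 - (-2)·0.0000) / (-10) = -0.8000
  v = (5 - (-4)·0.0000 - (4)·0.0000) / (9) = 0.5556
  w = (-12 - (-3)·0.0000 - (-4)·0.0000) / (11) = -1.0909
Iteration 2:
  u = (8 - (4)·0.5556 - (-2)·-1.0909) / (-10) = -0.3596
  v = (5 - (-4)·-0.8000 - (4)·-1.0909) / (9) = 0.6848
  w = (-12 - (-3)·-0.8000 - (-4)·0.5556) / (11) = -1.1071
Iteration 3:
  u = (8 - (4)·0.6848 - (-2)·-1.1071) / (-10) = -0.3047
  v = (5 - (-4)·-0.3596 - (4)·-1.1071) / (9) = 0.8878
  w = (-12 - (-3)·-0.3596 - (-4)·0.6848) / (11) = -0.9400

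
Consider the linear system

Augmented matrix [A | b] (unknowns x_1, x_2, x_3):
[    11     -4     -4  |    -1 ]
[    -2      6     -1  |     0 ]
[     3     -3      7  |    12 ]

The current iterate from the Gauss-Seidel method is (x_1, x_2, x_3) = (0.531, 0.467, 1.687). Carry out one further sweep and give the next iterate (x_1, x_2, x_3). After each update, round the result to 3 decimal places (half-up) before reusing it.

(0.692, 0.512, 1.637)

One sweep:
  x_1 = (-1 - (-4)·0.467 - (-4)·1.687) / (11) = 0.692
  x_2 = (0 - (-2)·0.692 - (-1)·1.687) / (6) = 0.512
  x_3 = (12 - (3)·0.692 - (-3)·0.512) / (7) = 1.637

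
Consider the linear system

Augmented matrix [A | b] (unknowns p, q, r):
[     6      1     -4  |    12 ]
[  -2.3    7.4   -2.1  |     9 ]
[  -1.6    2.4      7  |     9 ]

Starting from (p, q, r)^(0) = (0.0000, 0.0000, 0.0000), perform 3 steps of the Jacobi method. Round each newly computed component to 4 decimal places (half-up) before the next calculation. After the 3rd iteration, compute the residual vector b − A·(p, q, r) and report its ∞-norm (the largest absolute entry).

Iteration 1:
  p = (12 - (1)·0.0000 - (-4)·0.0000) / (6) = 2.0000
  q = (9 - (-2.3)·0.0000 - (-2.1)·0.0000) / (7.4) = 1.2162
  r = (9 - (-1.6)·0.0000 - (2.4)·0.0000) / (7) = 1.2857
Iteration 2:
  p = (12 - (1)·1.2162 - (-4)·1.2857) / (6) = 2.6544
  q = (9 - (-2.3)·2.0000 - (-2.1)·1.2857) / (7.4) = 2.2027
  r = (9 - (-1.6)·2.0000 - (2.4)·1.2162) / (7) = 1.3259
Iteration 3:
  p = (12 - (1)·2.2027 - (-4)·1.3259) / (6) = 2.5168
  q = (9 - (-2.3)·2.6544 - (-2.1)·1.3259) / (7.4) = 2.4175
  r = (9 - (-1.6)·2.6544 - (2.4)·2.2027) / (7) = 1.1372
Residual b − A·x = (-0.9695, -0.7127, -0.7355); ∞-norm = 0.9695

0.9695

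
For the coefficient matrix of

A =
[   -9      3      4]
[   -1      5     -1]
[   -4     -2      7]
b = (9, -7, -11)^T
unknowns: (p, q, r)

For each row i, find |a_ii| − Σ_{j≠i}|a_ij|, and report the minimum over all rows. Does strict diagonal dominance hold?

row 1: |-9| − (3+4) = 2
row 2: |5| − (1+1) = 3
row 3: |7| − (4+2) = 1
minimum over rows = 1 → strictly diagonally dominant (convergence guaranteed)

1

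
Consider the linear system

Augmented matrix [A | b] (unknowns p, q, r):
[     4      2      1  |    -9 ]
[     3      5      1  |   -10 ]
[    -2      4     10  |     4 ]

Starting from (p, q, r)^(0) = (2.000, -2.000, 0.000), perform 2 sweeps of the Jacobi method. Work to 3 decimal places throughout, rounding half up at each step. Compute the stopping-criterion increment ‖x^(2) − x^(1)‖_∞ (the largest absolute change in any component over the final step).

Iteration 1:
  p = (-9 - (2)·-2.000 - (1)·0.000) / (4) = -1.250
  q = (-10 - (3)·2.000 - (1)·0.000) / (5) = -3.200
  r = (4 - (-2)·2.000 - (4)·-2.000) / (10) = 1.600
Iteration 2:
  p = (-9 - (2)·-3.200 - (1)·1.600) / (4) = -1.050
  q = (-10 - (3)·-1.250 - (1)·1.600) / (5) = -1.570
  r = (4 - (-2)·-1.250 - (4)·-3.200) / (10) = 1.430
Change: (0.200, 1.630, -0.170) → max |·| = 1.630

1.630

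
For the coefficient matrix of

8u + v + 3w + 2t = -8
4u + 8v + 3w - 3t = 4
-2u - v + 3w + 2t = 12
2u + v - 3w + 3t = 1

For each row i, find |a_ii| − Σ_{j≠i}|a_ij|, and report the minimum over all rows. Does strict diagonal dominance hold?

-3

row 1: |8| − (1+3+2) = 2
row 2: |8| − (4+3+3) = -2
row 3: |3| − (2+1+2) = -2
row 4: |3| − (2+1+3) = -3
minimum over rows = -3 → not strictly diagonally dominant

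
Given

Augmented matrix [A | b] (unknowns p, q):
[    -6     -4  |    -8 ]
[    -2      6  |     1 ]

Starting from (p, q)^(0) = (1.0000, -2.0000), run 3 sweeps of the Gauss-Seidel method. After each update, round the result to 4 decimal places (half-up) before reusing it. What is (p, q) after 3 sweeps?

(1.0823, 0.5274)

Iteration 1:
  p = (-8 - (-4)·-2.0000) / (-6) = 2.6667
  q = (1 - (-2)·2.6667) / (6) = 1.0556
Iteration 2:
  p = (-8 - (-4)·1.0556) / (-6) = 0.6296
  q = (1 - (-2)·0.6296) / (6) = 0.3765
Iteration 3:
  p = (-8 - (-4)·0.3765) / (-6) = 1.0823
  q = (1 - (-2)·1.0823) / (6) = 0.5274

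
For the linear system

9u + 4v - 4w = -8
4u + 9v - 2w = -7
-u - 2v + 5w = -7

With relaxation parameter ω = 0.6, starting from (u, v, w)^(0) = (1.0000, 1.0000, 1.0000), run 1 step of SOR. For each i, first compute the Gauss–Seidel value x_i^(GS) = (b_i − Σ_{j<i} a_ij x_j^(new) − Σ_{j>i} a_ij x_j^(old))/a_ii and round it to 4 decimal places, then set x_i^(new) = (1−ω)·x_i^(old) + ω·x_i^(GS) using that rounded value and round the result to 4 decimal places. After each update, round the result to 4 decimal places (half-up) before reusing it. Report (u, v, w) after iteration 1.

(-0.1333, 0.1022, -0.4315)

Iteration 1:
  u: GS value = (-8 - (4)·1.0000 - (-4)·1.0000) / (9) = -0.8889;  u ← (1−ω)·1.0000 + ω·-0.8889 = -0.1333
  v: GS value = (-7 - (4)·-0.1333 - (-2)·1.0000) / (9) = -0.4963;  v ← (1−ω)·1.0000 + ω·-0.4963 = 0.1022
  w: GS value = (-7 - (-1)·-0.1333 - (-2)·0.1022) / (5) = -1.3858;  w ← (1−ω)·1.0000 + ω·-1.3858 = -0.4315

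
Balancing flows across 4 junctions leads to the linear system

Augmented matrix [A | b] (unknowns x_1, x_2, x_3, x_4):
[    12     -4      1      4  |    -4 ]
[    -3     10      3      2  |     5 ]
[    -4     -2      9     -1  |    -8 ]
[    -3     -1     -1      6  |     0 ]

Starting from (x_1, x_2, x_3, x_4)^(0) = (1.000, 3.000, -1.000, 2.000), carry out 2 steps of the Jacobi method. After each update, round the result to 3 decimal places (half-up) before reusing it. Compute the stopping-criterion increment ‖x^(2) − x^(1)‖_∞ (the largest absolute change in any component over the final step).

Iteration 1:
  x_1 = (-4 - (-4)·3.000 - (1)·-1.000 - (4)·2.000) / (12) = 0.083
  x_2 = (5 - (-3)·1.000 - (3)·-1.000 - (2)·2.000) / (10) = 0.700
  x_3 = (-8 - (-4)·1.000 - (-2)·3.000 - (-1)·2.000) / (9) = 0.444
  x_4 = (0 - (-3)·1.000 - (-1)·3.000 - (-1)·-1.000) / (6) = 0.833
Iteration 2:
  x_1 = (-4 - (-4)·0.700 - (1)·0.444 - (4)·0.833) / (12) = -0.415
  x_2 = (5 - (-3)·0.083 - (3)·0.444 - (2)·0.833) / (10) = 0.225
  x_3 = (-8 - (-4)·0.083 - (-2)·0.700 - (-1)·0.833) / (9) = -0.604
  x_4 = (0 - (-3)·0.083 - (-1)·0.700 - (-1)·0.444) / (6) = 0.232
Change: (-0.498, -0.475, -1.048, -0.601) → max |·| = 1.048

1.048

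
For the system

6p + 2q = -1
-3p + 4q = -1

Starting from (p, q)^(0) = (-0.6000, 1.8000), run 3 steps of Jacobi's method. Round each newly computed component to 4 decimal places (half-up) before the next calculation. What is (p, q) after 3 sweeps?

(0.1083, -0.2000)

Iteration 1:
  p = (-1 - (2)·1.8000) / (6) = -0.7667
  q = (-1 - (-3)·-0.6000) / (4) = -0.7000
Iteration 2:
  p = (-1 - (2)·-0.7000) / (6) = 0.0667
  q = (-1 - (-3)·-0.7667) / (4) = -0.8250
Iteration 3:
  p = (-1 - (2)·-0.8250) / (6) = 0.1083
  q = (-1 - (-3)·0.0667) / (4) = -0.2000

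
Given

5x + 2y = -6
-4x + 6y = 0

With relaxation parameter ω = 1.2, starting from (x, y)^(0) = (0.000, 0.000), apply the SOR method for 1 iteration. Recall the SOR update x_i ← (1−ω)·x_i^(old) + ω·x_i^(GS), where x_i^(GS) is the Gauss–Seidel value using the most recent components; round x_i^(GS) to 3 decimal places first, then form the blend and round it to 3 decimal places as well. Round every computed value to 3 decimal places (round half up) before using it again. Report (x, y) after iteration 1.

(-1.440, -1.152)

Iteration 1:
  x: GS value = (-6 - (2)·0.000) / (5) = -1.200;  x ← (1−ω)·0.000 + ω·-1.200 = -1.440
  y: GS value = (0 - (-4)·-1.440) / (6) = -0.960;  y ← (1−ω)·0.000 + ω·-0.960 = -1.152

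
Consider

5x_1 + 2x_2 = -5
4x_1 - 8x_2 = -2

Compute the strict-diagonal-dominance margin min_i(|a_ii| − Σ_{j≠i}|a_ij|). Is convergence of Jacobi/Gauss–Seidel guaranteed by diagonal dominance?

3

row 1: |5| − (2) = 3
row 2: |-8| − (4) = 4
minimum over rows = 3 → strictly diagonally dominant (convergence guaranteed)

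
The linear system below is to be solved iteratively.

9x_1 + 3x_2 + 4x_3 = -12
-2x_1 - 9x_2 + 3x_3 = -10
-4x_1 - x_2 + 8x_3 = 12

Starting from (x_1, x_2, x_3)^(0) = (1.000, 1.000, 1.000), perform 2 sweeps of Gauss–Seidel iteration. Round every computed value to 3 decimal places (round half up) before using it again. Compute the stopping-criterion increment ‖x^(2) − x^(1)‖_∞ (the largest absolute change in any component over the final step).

0.164

Iteration 1:
  x_1 = (-12 - (3)·1.000 - (4)·1.000) / (9) = -2.111
  x_2 = (-10 - (-2)·-2.111 - (3)·1.000) / (-9) = 1.914
  x_3 = (12 - (-4)·-2.111 - (-1)·1.914) / (8) = 0.684
Iteration 2:
  x_1 = (-12 - (3)·1.914 - (4)·0.684) / (9) = -2.275
  x_2 = (-10 - (-2)·-2.275 - (3)·0.684) / (-9) = 1.845
  x_3 = (12 - (-4)·-2.275 - (-1)·1.845) / (8) = 0.593
Change: (-0.164, -0.069, -0.091) → max |·| = 0.164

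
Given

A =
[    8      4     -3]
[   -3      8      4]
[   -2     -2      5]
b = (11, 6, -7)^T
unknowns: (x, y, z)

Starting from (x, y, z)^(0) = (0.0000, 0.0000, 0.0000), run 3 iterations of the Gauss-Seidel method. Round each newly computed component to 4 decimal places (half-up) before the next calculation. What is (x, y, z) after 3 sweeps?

Iteration 1:
  x = (11 - (4)·0.0000 - (-3)·0.0000) / (8) = 1.3750
  y = (6 - (-3)·1.3750 - (4)·0.0000) / (8) = 1.2656
  z = (-7 - (-2)·1.3750 - (-2)·1.2656) / (5) = -0.3438
Iteration 2:
  x = (11 - (4)·1.2656 - (-3)·-0.3438) / (8) = 0.6133
  y = (6 - (-3)·0.6133 - (4)·-0.3438) / (8) = 1.1519
  z = (-7 - (-2)·0.6133 - (-2)·1.1519) / (5) = -0.6939
Iteration 3:
  x = (11 - (4)·1.1519 - (-3)·-0.6939) / (8) = 0.5388
  y = (6 - (-3)·0.5388 - (4)·-0.6939) / (8) = 1.2990
  z = (-7 - (-2)·0.5388 - (-2)·1.2990) / (5) = -0.6649

(0.5388, 1.2990, -0.6649)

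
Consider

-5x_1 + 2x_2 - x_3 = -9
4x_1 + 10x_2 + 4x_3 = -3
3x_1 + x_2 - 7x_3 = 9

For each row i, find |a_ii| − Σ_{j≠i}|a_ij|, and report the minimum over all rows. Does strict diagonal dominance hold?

2

row 1: |-5| − (2+1) = 2
row 2: |10| − (4+4) = 2
row 3: |-7| − (3+1) = 3
minimum over rows = 2 → strictly diagonally dominant (convergence guaranteed)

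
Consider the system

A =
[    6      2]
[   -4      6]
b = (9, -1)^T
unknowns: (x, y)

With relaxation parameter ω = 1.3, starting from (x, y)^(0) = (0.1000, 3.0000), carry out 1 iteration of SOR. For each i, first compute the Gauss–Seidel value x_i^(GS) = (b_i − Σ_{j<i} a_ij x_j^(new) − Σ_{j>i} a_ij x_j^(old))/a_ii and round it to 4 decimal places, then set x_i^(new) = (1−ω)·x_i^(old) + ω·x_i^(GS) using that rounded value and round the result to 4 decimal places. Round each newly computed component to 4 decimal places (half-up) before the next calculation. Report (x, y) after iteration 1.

Iteration 1:
  x: GS value = (9 - (2)·3.0000) / (6) = 0.5000;  x ← (1−ω)·0.1000 + ω·0.5000 = 0.6200
  y: GS value = (-1 - (-4)·0.6200) / (6) = 0.2467;  y ← (1−ω)·3.0000 + ω·0.2467 = -0.5793

(0.6200, -0.5793)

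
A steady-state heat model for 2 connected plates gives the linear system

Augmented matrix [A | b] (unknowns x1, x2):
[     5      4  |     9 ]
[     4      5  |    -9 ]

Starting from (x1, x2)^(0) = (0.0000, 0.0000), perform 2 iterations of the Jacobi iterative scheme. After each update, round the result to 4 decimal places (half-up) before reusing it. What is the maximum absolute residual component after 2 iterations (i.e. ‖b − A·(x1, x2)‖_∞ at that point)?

Iteration 1:
  x1 = (9 - (4)·0.0000) / (5) = 1.8000
  x2 = (-9 - (4)·0.0000) / (5) = -1.8000
Iteration 2:
  x1 = (9 - (4)·-1.8000) / (5) = 3.2400
  x2 = (-9 - (4)·1.8000) / (5) = -3.2400
Residual b − A·x = (5.7600, -5.7600); ∞-norm = 5.7600

5.7600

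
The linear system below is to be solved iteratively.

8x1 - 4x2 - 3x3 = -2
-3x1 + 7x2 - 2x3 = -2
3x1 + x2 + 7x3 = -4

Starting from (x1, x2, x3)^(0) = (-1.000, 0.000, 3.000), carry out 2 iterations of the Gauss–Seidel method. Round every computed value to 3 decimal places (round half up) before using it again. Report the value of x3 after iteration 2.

-0.397

Iteration 1:
  x1 = (-2 - (-4)·0.000 - (-3)·3.000) / (8) = 0.875
  x2 = (-2 - (-3)·0.875 - (-2)·3.000) / (7) = 0.946
  x3 = (-4 - (3)·0.875 - (1)·0.946) / (7) = -1.082
Iteration 2:
  x1 = (-2 - (-4)·0.946 - (-3)·-1.082) / (8) = -0.183
  x2 = (-2 - (-3)·-0.183 - (-2)·-1.082) / (7) = -0.673
  x3 = (-4 - (3)·-0.183 - (1)·-0.673) / (7) = -0.397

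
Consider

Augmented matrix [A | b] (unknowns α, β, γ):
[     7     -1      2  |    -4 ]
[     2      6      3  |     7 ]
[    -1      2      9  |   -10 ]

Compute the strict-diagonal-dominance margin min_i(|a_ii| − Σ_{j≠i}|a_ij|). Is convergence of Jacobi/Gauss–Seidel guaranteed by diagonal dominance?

1

row 1: |7| − (1+2) = 4
row 2: |6| − (2+3) = 1
row 3: |9| − (1+2) = 6
minimum over rows = 1 → strictly diagonally dominant (convergence guaranteed)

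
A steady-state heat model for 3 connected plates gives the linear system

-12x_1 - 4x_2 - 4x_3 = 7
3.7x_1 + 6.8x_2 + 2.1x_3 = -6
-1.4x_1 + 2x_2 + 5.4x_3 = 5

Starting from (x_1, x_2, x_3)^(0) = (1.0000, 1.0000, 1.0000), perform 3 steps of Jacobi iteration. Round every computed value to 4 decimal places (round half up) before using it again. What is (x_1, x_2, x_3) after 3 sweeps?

Iteration 1:
  x_1 = (7 - (-4)·1.0000 - (-4)·1.0000) / (-12) = -1.2500
  x_2 = (-6 - (3.7)·1.0000 - (2.1)·1.0000) / (6.8) = -1.7353
  x_3 = (5 - (-1.4)·1.0000 - (2)·1.0000) / (5.4) = 0.8148
Iteration 2:
  x_1 = (7 - (-4)·-1.7353 - (-4)·0.8148) / (-12) = -0.2765
  x_2 = (-6 - (3.7)·-1.2500 - (2.1)·0.8148) / (6.8) = -0.4538
  x_3 = (5 - (-1.4)·-1.2500 - (2)·-1.7353) / (5.4) = 1.2446
Iteration 3:
  x_1 = (7 - (-4)·-0.4538 - (-4)·1.2446) / (-12) = -0.8469
  x_2 = (-6 - (3.7)·-0.2765 - (2.1)·1.2446) / (6.8) = -1.1163
  x_3 = (5 - (-1.4)·-0.2765 - (2)·-0.4538) / (5.4) = 1.0223

(-0.8469, -1.1163, 1.0223)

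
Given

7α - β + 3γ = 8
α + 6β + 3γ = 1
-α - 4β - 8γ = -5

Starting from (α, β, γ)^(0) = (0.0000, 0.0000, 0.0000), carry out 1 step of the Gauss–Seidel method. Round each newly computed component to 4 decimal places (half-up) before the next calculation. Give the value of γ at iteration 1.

Iteration 1:
  α = (8 - (-1)·0.0000 - (3)·0.0000) / (7) = 1.1429
  β = (1 - (1)·1.1429 - (3)·0.0000) / (6) = -0.0238
  γ = (-5 - (-1)·1.1429 - (-4)·-0.0238) / (-8) = 0.4940

0.4940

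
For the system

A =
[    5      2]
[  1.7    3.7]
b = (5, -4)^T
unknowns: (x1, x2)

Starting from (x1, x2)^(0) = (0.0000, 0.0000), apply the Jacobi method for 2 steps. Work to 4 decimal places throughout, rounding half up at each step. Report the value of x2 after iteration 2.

-1.5405

Iteration 1:
  x1 = (5 - (2)·0.0000) / (5) = 1.0000
  x2 = (-4 - (1.7)·0.0000) / (3.7) = -1.0811
Iteration 2:
  x1 = (5 - (2)·-1.0811) / (5) = 1.4324
  x2 = (-4 - (1.7)·1.0000) / (3.7) = -1.5405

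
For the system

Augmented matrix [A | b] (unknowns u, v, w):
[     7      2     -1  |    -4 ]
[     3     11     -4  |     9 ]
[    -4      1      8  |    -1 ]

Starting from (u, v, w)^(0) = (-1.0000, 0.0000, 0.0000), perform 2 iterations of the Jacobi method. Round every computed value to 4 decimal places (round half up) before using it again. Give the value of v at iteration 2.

Iteration 1:
  u = (-4 - (2)·0.0000 - (-1)·0.0000) / (7) = -0.5714
  v = (9 - (3)·-1.0000 - (-4)·0.0000) / (11) = 1.0909
  w = (-1 - (-4)·-1.0000 - (1)·0.0000) / (8) = -0.6250
Iteration 2:
  u = (-4 - (2)·1.0909 - (-1)·-0.6250) / (7) = -0.9724
  v = (9 - (3)·-0.5714 - (-4)·-0.6250) / (11) = 0.7467
  w = (-1 - (-4)·-0.5714 - (1)·1.0909) / (8) = -0.5471

0.7467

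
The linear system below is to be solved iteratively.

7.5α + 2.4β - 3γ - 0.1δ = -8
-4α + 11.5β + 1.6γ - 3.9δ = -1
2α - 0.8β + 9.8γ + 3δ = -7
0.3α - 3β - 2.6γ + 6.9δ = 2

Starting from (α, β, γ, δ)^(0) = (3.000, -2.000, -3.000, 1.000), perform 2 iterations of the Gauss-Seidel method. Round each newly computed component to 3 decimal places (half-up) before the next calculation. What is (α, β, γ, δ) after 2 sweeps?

Iteration 1:
  α = (-8 - (2.4)·-2.000 - (-3)·-3.000 - (-0.1)·1.000) / (7.5) = -1.613
  β = (-1 - (-4)·-1.613 - (1.6)·-3.000 - (-3.9)·1.000) / (11.5) = 0.109
  γ = (-7 - (2)·-1.613 - (-0.8)·0.109 - (3)·1.000) / (9.8) = -0.682
  δ = (2 - (0.3)·-1.613 - (-3)·0.109 - (-2.6)·-0.682) / (6.9) = 0.150
Iteration 2:
  α = (-8 - (2.4)·0.109 - (-3)·-0.682 - (-0.1)·0.150) / (7.5) = -1.372
  β = (-1 - (-4)·-1.372 - (1.6)·-0.682 - (-3.9)·0.150) / (11.5) = -0.418
  γ = (-7 - (2)·-1.372 - (-0.8)·-0.418 - (3)·0.150) / (9.8) = -0.514
  δ = (2 - (0.3)·-1.372 - (-3)·-0.418 - (-2.6)·-0.514) / (6.9) = -0.026

(-1.372, -0.418, -0.514, -0.026)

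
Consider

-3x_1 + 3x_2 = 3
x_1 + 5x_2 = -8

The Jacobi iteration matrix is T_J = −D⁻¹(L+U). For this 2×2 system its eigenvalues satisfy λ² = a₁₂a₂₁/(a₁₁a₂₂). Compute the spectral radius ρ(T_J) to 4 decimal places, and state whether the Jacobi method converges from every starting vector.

a₁₂a₂₁/(a₁₁a₂₂) = (3)·(1) / ((-3)·(5)) = -0.200000
ρ = √|-0.200000| = √0.200000 = 0.4472
ρ < 1, so Jacobi converges

0.4472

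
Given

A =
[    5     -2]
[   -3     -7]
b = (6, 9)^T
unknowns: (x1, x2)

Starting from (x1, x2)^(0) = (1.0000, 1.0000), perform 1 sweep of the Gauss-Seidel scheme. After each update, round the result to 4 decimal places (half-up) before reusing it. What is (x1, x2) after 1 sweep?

Iteration 1:
  x1 = (6 - (-2)·1.0000) / (5) = 1.6000
  x2 = (9 - (-3)·1.6000) / (-7) = -1.9714

(1.6000, -1.9714)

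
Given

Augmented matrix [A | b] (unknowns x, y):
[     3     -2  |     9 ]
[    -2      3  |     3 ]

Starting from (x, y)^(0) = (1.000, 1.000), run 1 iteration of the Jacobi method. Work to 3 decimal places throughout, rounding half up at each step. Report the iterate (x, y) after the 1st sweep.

(3.667, 1.667)

Iteration 1:
  x = (9 - (-2)·1.000) / (3) = 3.667
  y = (3 - (-2)·1.000) / (3) = 1.667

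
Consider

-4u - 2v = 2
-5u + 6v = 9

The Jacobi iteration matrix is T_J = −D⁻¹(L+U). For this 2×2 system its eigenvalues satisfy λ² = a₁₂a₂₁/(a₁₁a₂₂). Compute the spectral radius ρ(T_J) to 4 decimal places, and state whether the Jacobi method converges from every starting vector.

0.6455

a₁₂a₂₁/(a₁₁a₂₂) = (-2)·(-5) / ((-4)·(6)) = -0.416667
ρ = √|-0.416667| = √0.416667 = 0.6455
ρ < 1, so Jacobi converges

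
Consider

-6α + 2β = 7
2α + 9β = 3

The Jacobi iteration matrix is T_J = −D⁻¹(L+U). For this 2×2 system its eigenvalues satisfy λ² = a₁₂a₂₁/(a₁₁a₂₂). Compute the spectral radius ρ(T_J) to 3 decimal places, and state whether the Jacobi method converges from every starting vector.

a₁₂a₂₁/(a₁₁a₂₂) = (2)·(2) / ((-6)·(9)) = -0.074074
ρ = √|-0.074074| = √0.074074 = 0.272
ρ < 1, so Jacobi converges

0.272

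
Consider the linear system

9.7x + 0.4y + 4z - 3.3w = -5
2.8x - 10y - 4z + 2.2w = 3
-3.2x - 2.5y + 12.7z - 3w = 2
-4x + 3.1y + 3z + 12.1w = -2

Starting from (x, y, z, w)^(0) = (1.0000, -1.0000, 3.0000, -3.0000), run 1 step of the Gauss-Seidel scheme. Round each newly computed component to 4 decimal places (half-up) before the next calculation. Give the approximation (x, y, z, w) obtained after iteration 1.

Iteration 1:
  x = (-5 - (0.4)·-1.0000 - (4)·3.0000 - (-3.3)·-3.0000) / (9.7) = -2.7320
  y = (3 - (2.8)·-2.7320 - (-4)·3.0000 - (2.2)·-3.0000) / (-10) = -2.9250
  z = (2 - (-3.2)·-2.7320 - (-2.5)·-2.9250 - (-3)·-3.0000) / (12.7) = -1.8153
  w = (-2 - (-4)·-2.7320 - (3.1)·-2.9250 - (3)·-1.8153) / (12.1) = 0.1310

(-2.7320, -2.9250, -1.8153, 0.1310)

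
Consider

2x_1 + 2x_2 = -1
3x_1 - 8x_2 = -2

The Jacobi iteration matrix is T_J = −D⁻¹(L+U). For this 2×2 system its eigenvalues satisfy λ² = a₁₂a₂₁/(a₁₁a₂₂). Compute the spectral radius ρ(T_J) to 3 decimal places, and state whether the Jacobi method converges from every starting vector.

0.612

a₁₂a₂₁/(a₁₁a₂₂) = (2)·(3) / ((2)·(-8)) = -0.375000
ρ = √|-0.375000| = √0.375000 = 0.612
ρ < 1, so Jacobi converges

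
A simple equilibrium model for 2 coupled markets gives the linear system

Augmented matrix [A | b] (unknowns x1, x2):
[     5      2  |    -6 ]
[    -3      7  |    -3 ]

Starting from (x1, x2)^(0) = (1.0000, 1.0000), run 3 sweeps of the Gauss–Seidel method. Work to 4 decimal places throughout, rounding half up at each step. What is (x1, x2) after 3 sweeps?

Iteration 1:
  x1 = (-6 - (2)·1.0000) / (5) = -1.6000
  x2 = (-3 - (-3)·-1.6000) / (7) = -1.1143
Iteration 2:
  x1 = (-6 - (2)·-1.1143) / (5) = -0.7543
  x2 = (-3 - (-3)·-0.7543) / (7) = -0.7518
Iteration 3:
  x1 = (-6 - (2)·-0.7518) / (5) = -0.8993
  x2 = (-3 - (-3)·-0.8993) / (7) = -0.8140

(-0.8993, -0.8140)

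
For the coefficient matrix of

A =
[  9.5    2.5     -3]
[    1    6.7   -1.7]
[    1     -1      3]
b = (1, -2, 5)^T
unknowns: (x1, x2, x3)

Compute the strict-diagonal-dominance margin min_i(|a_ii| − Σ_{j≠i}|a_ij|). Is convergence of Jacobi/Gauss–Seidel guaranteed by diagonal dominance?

row 1: |9.5| − (2.5+3) = 4
row 2: |6.7| − (1+1.7) = 4
row 3: |3| − (1+1) = 1
minimum over rows = 1 → strictly diagonally dominant (convergence guaranteed)

1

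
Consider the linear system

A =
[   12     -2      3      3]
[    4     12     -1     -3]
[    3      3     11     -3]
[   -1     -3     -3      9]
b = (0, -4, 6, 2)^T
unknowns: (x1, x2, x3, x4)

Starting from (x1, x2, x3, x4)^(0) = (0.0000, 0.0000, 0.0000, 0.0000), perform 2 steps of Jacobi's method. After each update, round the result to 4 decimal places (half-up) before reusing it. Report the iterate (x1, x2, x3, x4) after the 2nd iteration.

(-0.2475, -0.2323, 0.6970, 0.2930)

Iteration 1:
  x1 = (0 - (-2)·0.0000 - (3)·0.0000 - (3)·0.0000) / (12) = 0.0000
  x2 = (-4 - (4)·0.0000 - (-1)·0.0000 - (-3)·0.0000) / (12) = -0.3333
  x3 = (6 - (3)·0.0000 - (3)·0.0000 - (-3)·0.0000) / (11) = 0.5455
  x4 = (2 - (-1)·0.0000 - (-3)·0.0000 - (-3)·0.0000) / (9) = 0.2222
Iteration 2:
  x1 = (0 - (-2)·-0.3333 - (3)·0.5455 - (3)·0.2222) / (12) = -0.2475
  x2 = (-4 - (4)·0.0000 - (-1)·0.5455 - (-3)·0.2222) / (12) = -0.2323
  x3 = (6 - (3)·0.0000 - (3)·-0.3333 - (-3)·0.2222) / (11) = 0.6970
  x4 = (2 - (-1)·0.0000 - (-3)·-0.3333 - (-3)·0.5455) / (9) = 0.2930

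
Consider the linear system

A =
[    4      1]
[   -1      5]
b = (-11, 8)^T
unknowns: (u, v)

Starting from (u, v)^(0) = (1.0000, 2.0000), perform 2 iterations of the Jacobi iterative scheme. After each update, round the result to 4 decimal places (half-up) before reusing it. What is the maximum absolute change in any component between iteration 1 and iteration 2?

0.8500

Iteration 1:
  u = (-11 - (1)·2.0000) / (4) = -3.2500
  v = (8 - (-1)·1.0000) / (5) = 1.8000
Iteration 2:
  u = (-11 - (1)·1.8000) / (4) = -3.2000
  v = (8 - (-1)·-3.2500) / (5) = 0.9500
Change: (0.0500, -0.8500) → max |·| = 0.8500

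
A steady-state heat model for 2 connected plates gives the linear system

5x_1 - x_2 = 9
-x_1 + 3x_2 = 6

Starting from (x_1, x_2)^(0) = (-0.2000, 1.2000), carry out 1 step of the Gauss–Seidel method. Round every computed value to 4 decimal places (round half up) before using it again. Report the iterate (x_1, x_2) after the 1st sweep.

Iteration 1:
  x_1 = (9 - (-1)·1.2000) / (5) = 2.0400
  x_2 = (6 - (-1)·2.0400) / (3) = 2.6800

(2.0400, 2.6800)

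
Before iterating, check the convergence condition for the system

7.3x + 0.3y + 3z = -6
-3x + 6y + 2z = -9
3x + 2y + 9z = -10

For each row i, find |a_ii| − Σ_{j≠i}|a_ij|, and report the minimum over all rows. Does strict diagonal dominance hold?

1

row 1: |7.3| − (0.3+3) = 4
row 2: |6| − (3+2) = 1
row 3: |9| − (3+2) = 4
minimum over rows = 1 → strictly diagonally dominant (convergence guaranteed)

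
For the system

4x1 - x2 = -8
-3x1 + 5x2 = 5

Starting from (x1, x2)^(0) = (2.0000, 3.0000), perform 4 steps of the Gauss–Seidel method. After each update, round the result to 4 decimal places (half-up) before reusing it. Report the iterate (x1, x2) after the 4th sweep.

(-2.0561, -0.2337)

Iteration 1:
  x1 = (-8 - (-1)·3.0000) / (4) = -1.2500
  x2 = (5 - (-3)·-1.2500) / (5) = 0.2500
Iteration 2:
  x1 = (-8 - (-1)·0.2500) / (4) = -1.9375
  x2 = (5 - (-3)·-1.9375) / (5) = -0.1625
Iteration 3:
  x1 = (-8 - (-1)·-0.1625) / (4) = -2.0406
  x2 = (5 - (-3)·-2.0406) / (5) = -0.2244
Iteration 4:
  x1 = (-8 - (-1)·-0.2244) / (4) = -2.0561
  x2 = (5 - (-3)·-2.0561) / (5) = -0.2337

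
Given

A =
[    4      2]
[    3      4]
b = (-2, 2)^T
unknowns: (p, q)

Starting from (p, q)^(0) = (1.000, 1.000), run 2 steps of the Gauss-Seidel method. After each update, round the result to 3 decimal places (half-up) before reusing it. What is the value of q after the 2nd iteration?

Iteration 1:
  p = (-2 - (2)·1.000) / (4) = -1.000
  q = (2 - (3)·-1.000) / (4) = 1.250
Iteration 2:
  p = (-2 - (2)·1.250) / (4) = -1.125
  q = (2 - (3)·-1.125) / (4) = 1.344

1.344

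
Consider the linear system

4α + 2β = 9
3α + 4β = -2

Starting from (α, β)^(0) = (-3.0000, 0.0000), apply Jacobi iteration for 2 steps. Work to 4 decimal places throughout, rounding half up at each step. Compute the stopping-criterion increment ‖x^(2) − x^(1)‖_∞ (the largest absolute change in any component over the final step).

3.9375

Iteration 1:
  α = (9 - (2)·0.0000) / (4) = 2.2500
  β = (-2 - (3)·-3.0000) / (4) = 1.7500
Iteration 2:
  α = (9 - (2)·1.7500) / (4) = 1.3750
  β = (-2 - (3)·2.2500) / (4) = -2.1875
Change: (-0.8750, -3.9375) → max |·| = 3.9375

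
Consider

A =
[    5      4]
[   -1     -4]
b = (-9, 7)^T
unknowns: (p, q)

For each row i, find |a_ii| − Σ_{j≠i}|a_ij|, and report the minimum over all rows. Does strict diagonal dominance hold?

1

row 1: |5| − (4) = 1
row 2: |-4| − (1) = 3
minimum over rows = 1 → strictly diagonally dominant (convergence guaranteed)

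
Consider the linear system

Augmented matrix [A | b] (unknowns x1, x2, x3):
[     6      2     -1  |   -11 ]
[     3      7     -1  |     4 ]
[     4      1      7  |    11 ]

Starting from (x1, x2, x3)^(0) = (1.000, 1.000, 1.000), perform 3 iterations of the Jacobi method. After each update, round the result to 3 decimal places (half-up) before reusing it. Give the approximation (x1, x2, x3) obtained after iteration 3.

(-1.905, 1.719, 2.370)

Iteration 1:
  x1 = (-11 - (2)·1.000 - (-1)·1.000) / (6) = -2.000
  x2 = (4 - (3)·1.000 - (-1)·1.000) / (7) = 0.286
  x3 = (11 - (4)·1.000 - (1)·1.000) / (7) = 0.857
Iteration 2:
  x1 = (-11 - (2)·0.286 - (-1)·0.857) / (6) = -1.786
  x2 = (4 - (3)·-2.000 - (-1)·0.857) / (7) = 1.551
  x3 = (11 - (4)·-2.000 - (1)·0.286) / (7) = 2.673
Iteration 3:
  x1 = (-11 - (2)·1.551 - (-1)·2.673) / (6) = -1.905
  x2 = (4 - (3)·-1.786 - (-1)·2.673) / (7) = 1.719
  x3 = (11 - (4)·-1.786 - (1)·1.551) / (7) = 2.370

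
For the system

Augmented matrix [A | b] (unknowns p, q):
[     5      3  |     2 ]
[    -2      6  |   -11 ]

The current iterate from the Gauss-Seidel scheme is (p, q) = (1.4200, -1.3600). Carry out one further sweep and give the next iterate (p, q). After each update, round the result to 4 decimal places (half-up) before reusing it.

(1.2160, -1.4280)

One sweep:
  p = (2 - (3)·-1.3600) / (5) = 1.2160
  q = (-11 - (-2)·1.2160) / (6) = -1.4280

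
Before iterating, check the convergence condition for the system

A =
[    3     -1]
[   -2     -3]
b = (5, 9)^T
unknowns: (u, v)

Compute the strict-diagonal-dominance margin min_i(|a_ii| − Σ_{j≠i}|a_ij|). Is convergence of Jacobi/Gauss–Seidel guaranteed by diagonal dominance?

1

row 1: |3| − (1) = 2
row 2: |-3| − (2) = 1
minimum over rows = 1 → strictly diagonally dominant (convergence guaranteed)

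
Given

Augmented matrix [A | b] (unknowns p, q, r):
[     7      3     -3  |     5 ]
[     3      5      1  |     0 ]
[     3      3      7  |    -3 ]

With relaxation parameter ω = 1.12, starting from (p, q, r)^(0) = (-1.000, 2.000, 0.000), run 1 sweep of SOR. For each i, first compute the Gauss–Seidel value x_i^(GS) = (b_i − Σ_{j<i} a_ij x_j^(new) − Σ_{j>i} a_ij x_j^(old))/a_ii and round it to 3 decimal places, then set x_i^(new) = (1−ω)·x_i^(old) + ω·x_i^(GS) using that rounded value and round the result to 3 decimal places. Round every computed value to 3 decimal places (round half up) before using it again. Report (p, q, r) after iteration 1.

Iteration 1:
  p: GS value = (5 - (3)·2.000 - (-3)·0.000) / (7) = -0.143;  p ← (1−ω)·-1.000 + ω·-0.143 = -0.040
  q: GS value = (0 - (3)·-0.040 - (1)·0.000) / (5) = 0.024;  q ← (1−ω)·2.000 + ω·0.024 = -0.213
  r: GS value = (-3 - (3)·-0.040 - (3)·-0.213) / (7) = -0.320;  r ← (1−ω)·0.000 + ω·-0.320 = -0.358

(-0.040, -0.213, -0.358)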